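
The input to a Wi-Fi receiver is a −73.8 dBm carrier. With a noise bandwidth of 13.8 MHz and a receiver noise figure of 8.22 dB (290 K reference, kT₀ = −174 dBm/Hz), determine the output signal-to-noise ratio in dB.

20.6 dB

Noise floor: N = −174 + 10 log₁₀(B) + NF
10 log₁₀(1.38×10⁷) = 71.4 dB
N = −174 + 71.4 + 8.22 = −94.38 dBm
SNR = P_sig − N = −73.8 − (−94.38) = 20.58 dB → 20.6 dB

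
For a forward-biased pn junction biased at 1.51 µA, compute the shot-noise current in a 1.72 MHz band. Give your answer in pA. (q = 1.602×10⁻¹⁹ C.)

912 pA

I_n = √(2qI·B)
2qI·B = 2 × 1.602×10⁻¹⁹ × 1.51×10⁻⁶ × 1.72×10⁶ = 8.32×10⁻¹⁹ A²
I_n = √(8.32×10⁻¹⁹) = 9.12×10⁻¹⁰ A = 912 pA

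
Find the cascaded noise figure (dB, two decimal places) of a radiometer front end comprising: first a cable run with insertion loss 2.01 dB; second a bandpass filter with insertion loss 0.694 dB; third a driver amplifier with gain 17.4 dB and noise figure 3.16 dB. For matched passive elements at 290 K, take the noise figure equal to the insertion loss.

5.86 dB

Convert to linear (a loss of L dB is a gain of −L dB): F_i = 10^(NF_i/10), G_i = 10^(G_i,dB/10)
  Stage 1: F_1 = 10^(2.01/10) = 1.589, G_1 = 10^(−2.01/10) = 0.6295
  Stage 2: F_2 = 10^(0.694/10) = 1.173, G_2 = 10^(−0.694/10) = 0.8523
  Stage 3: F_3 = 10^(3.16/10) = 2.070, G_3 = 10^(17.4/10) = 54.95
Friis cascade:
  F = 1.589 + (1.173 − 1)/0.6295 + (2.070 − 1)/0.5365 = 3.858
NF = 10 log₁₀(3.858) = 5.86 dB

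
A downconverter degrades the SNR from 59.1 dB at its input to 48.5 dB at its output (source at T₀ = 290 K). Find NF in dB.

10.6 dB

NF (dB) = SNR_in(dB) − SNR_out(dB) when the source is at T₀
NF = 59.1 − 48.5 = 10.6 dB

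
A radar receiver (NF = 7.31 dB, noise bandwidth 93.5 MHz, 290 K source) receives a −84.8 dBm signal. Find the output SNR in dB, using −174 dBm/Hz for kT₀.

Noise floor: N = −174 + 10 log₁₀(B) + NF
10 log₁₀(9.35×10⁷) = 79.71 dB
N = −174 + 79.71 + 7.31 = −86.98 dBm
SNR = P_sig − N = −84.8 − (−86.98) = 2.18 dB → 2.2 dB

2.2 dB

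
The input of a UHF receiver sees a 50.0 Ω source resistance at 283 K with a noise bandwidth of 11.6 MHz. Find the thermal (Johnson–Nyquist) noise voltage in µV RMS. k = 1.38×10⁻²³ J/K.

3.01 µV

V_n = √(4kTRB)
4kTRB = 4 × 1.38×10⁻²³ × 283 × 5.00×10¹ × 1.16×10⁷ = 9.06×10⁻¹² V²
V_n = √(9.06×10⁻¹²) = 3.01×10⁻⁶ V = 3.01 µV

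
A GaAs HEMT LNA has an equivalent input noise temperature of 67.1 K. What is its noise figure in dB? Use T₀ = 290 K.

F = 1 + T_e/T₀ = 1 + 67.1/290 = 1.23138
NF = 10 log₁₀(1.23138) = 0.904 dB

0.904 dB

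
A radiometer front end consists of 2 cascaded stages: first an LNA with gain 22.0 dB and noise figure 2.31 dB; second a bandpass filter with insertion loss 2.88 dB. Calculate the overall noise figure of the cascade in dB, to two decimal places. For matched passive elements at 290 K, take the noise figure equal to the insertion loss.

Convert to linear (a loss of L dB is a gain of −L dB): F_i = 10^(NF_i/10), G_i = 10^(G_i,dB/10)
  Stage 1: F_1 = 10^(2.31/10) = 1.702, G_1 = 10^(22.0/10) = 158.5
  Stage 2: F_2 = 10^(2.88/10) = 1.941, G_2 = 10^(−2.88/10) = 0.5152
Friis cascade:
  F = 1.702 + (1.941 − 1)/158.5 = 1.708
NF = 10 log₁₀(1.708) = 2.33 dB

2.33 dB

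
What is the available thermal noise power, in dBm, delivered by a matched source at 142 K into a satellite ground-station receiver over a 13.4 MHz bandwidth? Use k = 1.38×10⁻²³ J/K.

−105.8 dBm

P_n = kTB = 1.38×10⁻²³ × 142 × 1.34×10⁷ = 2.63×10⁻¹⁴ W
In dBm: 10 log₁₀(2.63×10⁻¹⁴ / 10⁻³) = −105.8 dBm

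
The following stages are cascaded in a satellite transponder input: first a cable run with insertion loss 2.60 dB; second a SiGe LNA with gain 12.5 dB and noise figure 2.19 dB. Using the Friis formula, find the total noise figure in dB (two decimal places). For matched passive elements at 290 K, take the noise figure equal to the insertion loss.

Convert to linear (a loss of L dB is a gain of −L dB): F_i = 10^(NF_i/10), G_i = 10^(G_i,dB/10)
  Stage 1: F_1 = 10^(2.60/10) = 1.820, G_1 = 10^(−2.60/10) = 0.5495
  Stage 2: F_2 = 10^(2.19/10) = 1.656, G_2 = 10^(12.5/10) = 17.78
Friis cascade:
  F = 1.820 + (1.656 − 1)/0.5495 = 3.013
NF = 10 log₁₀(3.013) = 4.79 dB

4.79 dB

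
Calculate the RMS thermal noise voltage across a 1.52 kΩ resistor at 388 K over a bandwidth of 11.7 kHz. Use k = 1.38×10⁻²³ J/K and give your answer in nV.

617 nV

V_n = √(4kTRB)
4kTRB = 4 × 1.38×10⁻²³ × 388 × 1.52×10³ × 1.17×10⁴ = 3.81×10⁻¹³ V²
V_n = √(3.81×10⁻¹³) = 6.17×10⁻⁷ V = 617 nV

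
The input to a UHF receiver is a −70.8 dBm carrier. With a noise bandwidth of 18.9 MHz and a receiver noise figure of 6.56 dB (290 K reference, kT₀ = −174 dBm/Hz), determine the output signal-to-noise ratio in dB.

23.9 dB

Noise floor: N = −174 + 10 log₁₀(B) + NF
10 log₁₀(1.89×10⁷) = 72.76 dB
N = −174 + 72.76 + 6.56 = −94.68 dBm
SNR = P_sig − N = −70.8 − (−94.68) = 23.88 dB → 23.9 dB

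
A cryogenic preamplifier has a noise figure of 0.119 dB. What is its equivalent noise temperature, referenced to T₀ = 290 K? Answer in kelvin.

8.06 K

F = 10^(0.119/10) = 1.02778
T_e = (F − 1)·T₀ = (1.02778 − 1) × 290 = 8.06 K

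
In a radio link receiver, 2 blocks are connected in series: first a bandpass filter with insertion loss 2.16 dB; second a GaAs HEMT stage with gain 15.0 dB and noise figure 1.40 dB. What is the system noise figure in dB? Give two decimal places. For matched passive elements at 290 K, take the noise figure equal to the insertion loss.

Convert to linear (a loss of L dB is a gain of −L dB): F_i = 10^(NF_i/10), G_i = 10^(G_i,dB/10)
  Stage 1: F_1 = 10^(2.16/10) = 1.644, G_1 = 10^(−2.16/10) = 0.6081
  Stage 2: F_2 = 10^(1.40/10) = 1.380, G_2 = 10^(15.0/10) = 31.62
Friis cascade:
  F = 1.644 + (1.380 − 1)/0.6081 = 2.270
NF = 10 log₁₀(2.270) = 3.56 dB

3.56 dB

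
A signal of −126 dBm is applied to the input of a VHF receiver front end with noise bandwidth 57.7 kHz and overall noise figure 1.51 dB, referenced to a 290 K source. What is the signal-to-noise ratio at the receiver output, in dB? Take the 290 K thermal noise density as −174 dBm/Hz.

Noise floor: N = −174 + 10 log₁₀(B) + NF
10 log₁₀(5.77×10⁴) = 47.61 dB
N = −174 + 47.61 + 1.51 = −124.88 dBm
SNR = P_sig − N = −126 − (−124.88) = −1.12 dB → −1.1 dB

−1.1 dB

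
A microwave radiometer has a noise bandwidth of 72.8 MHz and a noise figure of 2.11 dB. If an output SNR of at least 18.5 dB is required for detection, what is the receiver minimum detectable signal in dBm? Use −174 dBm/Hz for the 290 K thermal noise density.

Sensitivity = −174 + 10 log₁₀(B) + NF + SNR_min
= −174 + 78.62 + 2.11 + 18.5
= −74.77 dBm → −74.8 dBm

−74.8 dBm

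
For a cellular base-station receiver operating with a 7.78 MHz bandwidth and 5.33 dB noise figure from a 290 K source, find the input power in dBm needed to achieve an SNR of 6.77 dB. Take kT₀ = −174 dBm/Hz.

−93.0 dBm

Sensitivity = −174 + 10 log₁₀(B) + NF + SNR_min
= −174 + 68.91 + 5.33 + 6.77
= −92.99 dBm → −93.0 dBm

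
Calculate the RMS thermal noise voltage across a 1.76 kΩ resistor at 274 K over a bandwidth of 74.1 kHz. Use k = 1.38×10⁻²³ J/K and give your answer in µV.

V_n = √(4kTRB)
4kTRB = 4 × 1.38×10⁻²³ × 274 × 1.76×10³ × 7.41×10⁴ = 1.97×10⁻¹² V²
V_n = √(1.97×10⁻¹²) = 1.40×10⁻⁶ V = 1.40 µV

1.40 µV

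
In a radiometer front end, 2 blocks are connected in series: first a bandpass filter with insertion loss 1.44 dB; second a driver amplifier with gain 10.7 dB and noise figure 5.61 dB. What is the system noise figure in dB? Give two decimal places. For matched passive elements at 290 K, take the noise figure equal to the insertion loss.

Convert to linear (a loss of L dB is a gain of −L dB): F_i = 10^(NF_i/10), G_i = 10^(G_i,dB/10)
  Stage 1: F_1 = 10^(1.44/10) = 1.393, G_1 = 10^(−1.44/10) = 0.7178
  Stage 2: F_2 = 10^(5.61/10) = 3.639, G_2 = 10^(10.7/10) = 11.75
Friis cascade:
  F = 1.393 + (3.639 − 1)/0.7178 = 5.070
NF = 10 log₁₀(5.070) = 7.05 dB

7.05 dB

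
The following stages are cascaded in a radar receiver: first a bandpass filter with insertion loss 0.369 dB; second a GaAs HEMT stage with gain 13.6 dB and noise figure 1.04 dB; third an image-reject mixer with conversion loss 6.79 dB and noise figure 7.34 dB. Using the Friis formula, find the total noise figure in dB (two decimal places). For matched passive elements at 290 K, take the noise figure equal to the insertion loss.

2.02 dB

Convert to linear (a loss of L dB is a gain of −L dB): F_i = 10^(NF_i/10), G_i = 10^(G_i,dB/10)
  Stage 1: F_1 = 10^(0.369/10) = 1.089, G_1 = 10^(−0.369/10) = 0.9185
  Stage 2: F_2 = 10^(1.04/10) = 1.271, G_2 = 10^(13.6/10) = 22.91
  Stage 3: F_3 = 10^(7.34/10) = 5.420, G_3 = 10^(−6.79/10) = 0.2094
Friis cascade:
  F = 1.089 + (1.271 − 1)/0.9185 + (5.420 − 1)/21.04 = 1.593
NF = 10 log₁₀(1.593) = 2.02 dB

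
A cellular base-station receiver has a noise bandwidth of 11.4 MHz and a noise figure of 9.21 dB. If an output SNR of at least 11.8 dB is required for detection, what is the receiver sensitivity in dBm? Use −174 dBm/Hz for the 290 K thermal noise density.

Sensitivity = −174 + 10 log₁₀(B) + NF + SNR_min
= −174 + 70.57 + 9.21 + 11.8
= −82.42 dBm → −82.4 dBm

−82.4 dBm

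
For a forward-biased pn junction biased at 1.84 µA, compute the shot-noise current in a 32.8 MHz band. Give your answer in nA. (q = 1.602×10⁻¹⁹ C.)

4.40 nA

I_n = √(2qI·B)
2qI·B = 2 × 1.602×10⁻¹⁹ × 1.84×10⁻⁶ × 3.28×10⁷ = 1.93×10⁻¹⁷ A²
I_n = √(1.93×10⁻¹⁷) = 4.40×10⁻⁹ A = 4.40 nA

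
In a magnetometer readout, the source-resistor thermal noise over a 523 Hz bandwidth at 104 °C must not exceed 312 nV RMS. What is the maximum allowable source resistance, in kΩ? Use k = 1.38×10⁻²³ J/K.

T = 104 °C + 273.15 = 377.15 K
Johnson–Nyquist: V_n = √(4kTRB) ⇒ R = V_n² / (4kTB)
4kTB = 4 × 1.38×10⁻²³ × 377.15 × 5.23×10² = 1.09×10⁻¹⁷
R = (3.12×10⁻⁷)² / 1.09×10⁻¹⁷ = 8.94×10³ Ω = 8.94 kΩ

8.94 kΩ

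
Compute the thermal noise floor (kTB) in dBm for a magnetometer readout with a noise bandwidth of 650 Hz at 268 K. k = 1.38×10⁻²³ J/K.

−146.2 dBm

P_n = kTB = 1.38×10⁻²³ × 268 × 6.50×10² = 2.40×10⁻¹⁸ W
In dBm: 10 log₁₀(2.40×10⁻¹⁸ / 10⁻³) = −146.2 dBm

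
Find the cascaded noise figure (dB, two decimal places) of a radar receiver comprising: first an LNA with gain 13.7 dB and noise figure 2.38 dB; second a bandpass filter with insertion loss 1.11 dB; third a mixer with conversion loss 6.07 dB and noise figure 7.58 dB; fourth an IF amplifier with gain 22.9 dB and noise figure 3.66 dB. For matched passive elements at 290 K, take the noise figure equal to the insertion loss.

Convert to linear (a loss of L dB is a gain of −L dB): F_i = 10^(NF_i/10), G_i = 10^(G_i,dB/10)
  Stage 1: F_1 = 10^(2.38/10) = 1.730, G_1 = 10^(13.7/10) = 23.44
  Stage 2: F_2 = 10^(1.11/10) = 1.291, G_2 = 10^(−1.11/10) = 0.7745
  Stage 3: F_3 = 10^(7.58/10) = 5.728, G_3 = 10^(−6.07/10) = 0.2472
  Stage 4: F_4 = 10^(3.66/10) = 2.323, G_4 = 10^(22.9/10) = 195.0
Friis cascade:
  F = 1.730 + (1.291 − 1)/23.44 + (5.728 − 1)/18.16 + (2.323 − 1)/4.487 = 2.297
NF = 10 log₁₀(2.297) = 3.61 dB

3.61 dB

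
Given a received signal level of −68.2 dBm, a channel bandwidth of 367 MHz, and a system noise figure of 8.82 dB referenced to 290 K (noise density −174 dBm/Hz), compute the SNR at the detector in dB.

Noise floor: N = −174 + 10 log₁₀(B) + NF
10 log₁₀(3.67×10⁸) = 85.65 dB
N = −174 + 85.65 + 8.82 = −79.53 dBm
SNR = P_sig − N = −68.2 − (−79.53) = 11.33 dB → 11.3 dB

11.3 dB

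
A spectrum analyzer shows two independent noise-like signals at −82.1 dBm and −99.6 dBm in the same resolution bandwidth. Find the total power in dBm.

Convert to linear, add, convert back:
P₁ = 6.17×10⁻¹² W, P₂ = 1.10×10⁻¹³ W
P_tot = 6.28×10⁻¹² W → 10 log₁₀(P_tot / 10⁻³) = −82.0 dBm

−82.0 dBm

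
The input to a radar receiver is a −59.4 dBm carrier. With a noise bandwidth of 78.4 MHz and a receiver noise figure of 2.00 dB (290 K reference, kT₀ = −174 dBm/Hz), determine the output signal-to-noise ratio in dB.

Noise floor: N = −174 + 10 log₁₀(B) + NF
10 log₁₀(7.84×10⁷) = 78.94 dB
N = −174 + 78.94 + 2.00 = −93.06 dBm
SNR = P_sig − N = −59.4 − (−93.06) = 33.66 dB → 33.7 dB

33.7 dB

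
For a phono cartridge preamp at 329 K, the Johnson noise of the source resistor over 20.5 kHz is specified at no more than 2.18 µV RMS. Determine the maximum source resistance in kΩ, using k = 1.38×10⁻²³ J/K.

12.8 kΩ

Johnson–Nyquist: V_n = √(4kTRB) ⇒ R = V_n² / (4kTB)
4kTB = 4 × 1.38×10⁻²³ × 329 × 2.05×10⁴ = 3.72×10⁻¹⁶
R = (2.18×10⁻⁶)² / 3.72×10⁻¹⁶ = 1.28×10⁴ Ω = 12.8 kΩ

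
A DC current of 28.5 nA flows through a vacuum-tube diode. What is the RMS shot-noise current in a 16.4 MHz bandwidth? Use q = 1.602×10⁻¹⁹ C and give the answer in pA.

387 pA

I_n = √(2qI·B)
2qI·B = 2 × 1.602×10⁻¹⁹ × 2.85×10⁻⁸ × 1.64×10⁷ = 1.50×10⁻¹⁹ A²
I_n = √(1.50×10⁻¹⁹) = 3.87×10⁻¹⁰ A = 387 pA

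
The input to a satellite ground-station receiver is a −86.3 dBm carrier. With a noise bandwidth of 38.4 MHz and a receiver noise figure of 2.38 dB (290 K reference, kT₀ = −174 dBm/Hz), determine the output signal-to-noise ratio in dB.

Noise floor: N = −174 + 10 log₁₀(B) + NF
10 log₁₀(3.84×10⁷) = 75.84 dB
N = −174 + 75.84 + 2.38 = −95.78 dBm
SNR = P_sig − N = −86.3 − (−95.78) = 9.48 dB → 9.5 dB

9.5 dB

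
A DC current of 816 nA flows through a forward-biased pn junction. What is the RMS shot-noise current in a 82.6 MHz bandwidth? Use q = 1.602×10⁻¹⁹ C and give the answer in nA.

I_n = √(2qI·B)
2qI·B = 2 × 1.602×10⁻¹⁹ × 8.16×10⁻⁷ × 8.26×10⁷ = 2.16×10⁻¹⁷ A²
I_n = √(2.16×10⁻¹⁷) = 4.65×10⁻⁹ A = 4.65 nA

4.65 nA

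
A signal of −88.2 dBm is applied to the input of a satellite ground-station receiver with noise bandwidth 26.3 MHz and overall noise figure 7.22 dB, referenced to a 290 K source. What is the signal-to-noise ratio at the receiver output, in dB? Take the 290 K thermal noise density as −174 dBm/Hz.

4.4 dB

Noise floor: N = −174 + 10 log₁₀(B) + NF
10 log₁₀(2.63×10⁷) = 74.2 dB
N = −174 + 74.2 + 7.22 = −92.58 dBm
SNR = P_sig − N = −88.2 − (−92.58) = 4.38 dB → 4.4 dB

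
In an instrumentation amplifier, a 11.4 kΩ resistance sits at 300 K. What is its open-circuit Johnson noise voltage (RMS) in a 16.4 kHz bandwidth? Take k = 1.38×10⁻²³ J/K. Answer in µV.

1.76 µV

V_n = √(4kTRB)
4kTRB = 4 × 1.38×10⁻²³ × 300 × 1.14×10⁴ × 1.64×10⁴ = 3.10×10⁻¹² V²
V_n = √(3.10×10⁻¹²) = 1.76×10⁻⁶ V = 1.76 µV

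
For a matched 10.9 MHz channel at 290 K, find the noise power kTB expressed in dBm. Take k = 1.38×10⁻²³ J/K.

P_n = kTB = 1.38×10⁻²³ × 290 × 1.09×10⁷ = 4.36×10⁻¹⁴ W
In dBm: 10 log₁₀(4.36×10⁻¹⁴ / 10⁻³) = −103.6 dBm

−103.6 dBm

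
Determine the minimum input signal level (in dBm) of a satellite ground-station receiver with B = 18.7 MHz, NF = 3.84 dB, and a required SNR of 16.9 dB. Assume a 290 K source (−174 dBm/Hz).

Sensitivity = −174 + 10 log₁₀(B) + NF + SNR_min
= −174 + 72.72 + 3.84 + 16.9
= −80.54 dBm → −80.5 dBm

−80.5 dBm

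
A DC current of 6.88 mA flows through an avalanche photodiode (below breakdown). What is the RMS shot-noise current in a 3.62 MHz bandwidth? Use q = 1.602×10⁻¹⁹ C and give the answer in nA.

89.3 nA

I_n = √(2qI·B)
2qI·B = 2 × 1.602×10⁻¹⁹ × 6.88×10⁻³ × 3.62×10⁶ = 7.98×10⁻¹⁵ A²
I_n = √(7.98×10⁻¹⁵) = 8.93×10⁻⁸ A = 89.3 nA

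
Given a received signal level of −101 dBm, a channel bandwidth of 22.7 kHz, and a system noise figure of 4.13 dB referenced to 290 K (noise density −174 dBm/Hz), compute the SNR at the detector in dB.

25.3 dB

Noise floor: N = −174 + 10 log₁₀(B) + NF
10 log₁₀(2.27×10⁴) = 43.56 dB
N = −174 + 43.56 + 4.13 = −126.31 dBm
SNR = P_sig − N = −101 − (−126.31) = 25.31 dB → 25.3 dB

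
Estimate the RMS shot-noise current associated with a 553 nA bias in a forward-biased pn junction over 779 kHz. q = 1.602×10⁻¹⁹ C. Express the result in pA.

372 pA

I_n = √(2qI·B)
2qI·B = 2 × 1.602×10⁻¹⁹ × 5.53×10⁻⁷ × 7.79×10⁵ = 1.38×10⁻¹⁹ A²
I_n = √(1.38×10⁻¹⁹) = 3.72×10⁻¹⁰ A = 372 pA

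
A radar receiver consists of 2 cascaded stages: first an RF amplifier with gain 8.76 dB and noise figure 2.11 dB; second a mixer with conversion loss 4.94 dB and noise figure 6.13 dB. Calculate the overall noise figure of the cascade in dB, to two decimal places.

Convert to linear (a loss of L dB is a gain of −L dB): F_i = 10^(NF_i/10), G_i = 10^(G_i,dB/10)
  Stage 1: F_1 = 10^(2.11/10) = 1.626, G_1 = 10^(8.76/10) = 7.516
  Stage 2: F_2 = 10^(6.13/10) = 4.102, G_2 = 10^(−4.94/10) = 0.3206
Friis cascade:
  F = 1.626 + (4.102 − 1)/7.516 = 2.038
NF = 10 log₁₀(2.038) = 3.09 dB

3.09 dB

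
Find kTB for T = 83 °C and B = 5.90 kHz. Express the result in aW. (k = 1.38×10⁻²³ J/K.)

29.0 aW

T = 83 °C + 273.15 = 356.15 K
P_n = kTB = 1.38×10⁻²³ × 356.15 × 5.90×10³ = 2.90×10⁻¹⁷ W = 29.0 aW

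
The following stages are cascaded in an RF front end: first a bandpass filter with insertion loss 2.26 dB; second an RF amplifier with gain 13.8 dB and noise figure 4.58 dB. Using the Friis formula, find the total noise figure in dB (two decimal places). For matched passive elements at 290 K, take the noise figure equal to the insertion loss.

6.84 dB

Convert to linear (a loss of L dB is a gain of −L dB): F_i = 10^(NF_i/10), G_i = 10^(G_i,dB/10)
  Stage 1: F_1 = 10^(2.26/10) = 1.683, G_1 = 10^(−2.26/10) = 0.5943
  Stage 2: F_2 = 10^(4.58/10) = 2.871, G_2 = 10^(13.8/10) = 23.99
Friis cascade:
  F = 1.683 + (2.871 − 1)/0.5943 = 4.831
NF = 10 log₁₀(4.831) = 6.84 dB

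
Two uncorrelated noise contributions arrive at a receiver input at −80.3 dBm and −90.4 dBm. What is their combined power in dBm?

−79.9 dBm

Convert to linear, add, convert back:
P₁ = 9.33×10⁻¹² W, P₂ = 9.12×10⁻¹³ W
P_tot = 1.02×10⁻¹¹ W → 10 log₁₀(P_tot / 10⁻³) = −79.9 dBm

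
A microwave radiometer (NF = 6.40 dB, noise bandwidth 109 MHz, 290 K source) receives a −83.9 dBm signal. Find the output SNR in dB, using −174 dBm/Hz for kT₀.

3.3 dB

Noise floor: N = −174 + 10 log₁₀(B) + NF
10 log₁₀(1.09×10⁸) = 80.37 dB
N = −174 + 80.37 + 6.40 = −87.23 dBm
SNR = P_sig − N = −83.9 − (−87.23) = 3.33 dB → 3.3 dB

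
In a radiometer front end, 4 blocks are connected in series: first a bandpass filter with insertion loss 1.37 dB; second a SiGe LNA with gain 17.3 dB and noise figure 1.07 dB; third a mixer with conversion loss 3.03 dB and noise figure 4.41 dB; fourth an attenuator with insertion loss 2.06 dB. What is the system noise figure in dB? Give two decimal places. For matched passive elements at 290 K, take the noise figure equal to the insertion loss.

Convert to linear (a loss of L dB is a gain of −L dB): F_i = 10^(NF_i/10), G_i = 10^(G_i,dB/10)
  Stage 1: F_1 = 10^(1.37/10) = 1.371, G_1 = 10^(−1.37/10) = 0.7295
  Stage 2: F_2 = 10^(1.07/10) = 1.279, G_2 = 10^(17.3/10) = 53.70
  Stage 3: F_3 = 10^(4.41/10) = 2.761, G_3 = 10^(−3.03/10) = 0.4977
  Stage 4: F_4 = 10^(2.06/10) = 1.607, G_4 = 10^(−2.06/10) = 0.6223
Friis cascade:
  F = 1.371 + (1.279 − 1)/0.7295 + (2.761 − 1)/39.17 + (1.607 − 1)/19.50 = 1.830
NF = 10 log₁₀(1.830) = 2.62 dB

2.62 dB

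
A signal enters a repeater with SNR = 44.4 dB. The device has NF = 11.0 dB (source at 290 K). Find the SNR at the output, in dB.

33.4 dB

By definition F = SNR_in/SNR_out, so in dB: SNR_out = SNR_in − NF
SNR_out = 44.4 − 11.0 = 33.4 dB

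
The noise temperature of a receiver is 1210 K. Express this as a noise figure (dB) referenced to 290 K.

F = 1 + T_e/T₀ = 1 + 1210/290 = 5.17241
NF = 10 log₁₀(5.17241) = 7.14 dB

7.14 dB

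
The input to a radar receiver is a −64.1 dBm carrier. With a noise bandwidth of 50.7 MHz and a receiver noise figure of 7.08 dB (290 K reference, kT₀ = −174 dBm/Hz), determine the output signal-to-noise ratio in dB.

Noise floor: N = −174 + 10 log₁₀(B) + NF
10 log₁₀(5.07×10⁷) = 77.05 dB
N = −174 + 77.05 + 7.08 = −89.87 dBm
SNR = P_sig − N = −64.1 − (−89.87) = 25.77 dB → 25.8 dB

25.8 dB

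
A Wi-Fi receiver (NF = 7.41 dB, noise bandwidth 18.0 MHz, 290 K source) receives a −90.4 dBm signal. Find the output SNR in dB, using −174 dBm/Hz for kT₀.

3.6 dB

Noise floor: N = −174 + 10 log₁₀(B) + NF
10 log₁₀(1.80×10⁷) = 72.55 dB
N = −174 + 72.55 + 7.41 = −94.04 dBm
SNR = P_sig − N = −90.4 − (−94.04) = 3.64 dB → 3.6 dB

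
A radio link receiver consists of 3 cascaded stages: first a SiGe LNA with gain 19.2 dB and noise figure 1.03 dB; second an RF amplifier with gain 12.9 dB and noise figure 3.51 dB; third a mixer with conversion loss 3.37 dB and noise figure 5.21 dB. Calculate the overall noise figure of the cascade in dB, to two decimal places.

Convert to linear (a loss of L dB is a gain of −L dB): F_i = 10^(NF_i/10), G_i = 10^(G_i,dB/10)
  Stage 1: F_1 = 10^(1.03/10) = 1.268, G_1 = 10^(19.2/10) = 83.18
  Stage 2: F_2 = 10^(3.51/10) = 2.244, G_2 = 10^(12.9/10) = 19.50
  Stage 3: F_3 = 10^(5.21/10) = 3.319, G_3 = 10^(−3.37/10) = 0.4603
Friis cascade:
  F = 1.268 + (2.244 − 1)/83.18 + (3.319 − 1)/1622 = 1.284
NF = 10 log₁₀(1.284) = 1.09 dB

1.09 dB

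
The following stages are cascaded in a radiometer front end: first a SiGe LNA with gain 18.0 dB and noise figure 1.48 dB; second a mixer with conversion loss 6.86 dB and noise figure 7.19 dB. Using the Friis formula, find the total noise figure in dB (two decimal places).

Convert to linear (a loss of L dB is a gain of −L dB): F_i = 10^(NF_i/10), G_i = 10^(G_i,dB/10)
  Stage 1: F_1 = 10^(1.48/10) = 1.406, G_1 = 10^(18.0/10) = 63.10
  Stage 2: F_2 = 10^(7.19/10) = 5.236, G_2 = 10^(−6.86/10) = 0.2061
Friis cascade:
  F = 1.406 + (5.236 − 1)/63.10 = 1.473
NF = 10 log₁₀(1.473) = 1.68 dB

1.68 dB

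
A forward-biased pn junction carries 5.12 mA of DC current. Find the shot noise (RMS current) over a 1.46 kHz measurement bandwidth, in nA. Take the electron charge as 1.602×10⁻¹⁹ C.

I_n = √(2qI·B)
2qI·B = 2 × 1.602×10⁻¹⁹ × 5.12×10⁻³ × 1.46×10³ = 2.40×10⁻¹⁸ A²
I_n = √(2.40×10⁻¹⁸) = 1.55×10⁻⁹ A = 1.55 nA

1.55 nA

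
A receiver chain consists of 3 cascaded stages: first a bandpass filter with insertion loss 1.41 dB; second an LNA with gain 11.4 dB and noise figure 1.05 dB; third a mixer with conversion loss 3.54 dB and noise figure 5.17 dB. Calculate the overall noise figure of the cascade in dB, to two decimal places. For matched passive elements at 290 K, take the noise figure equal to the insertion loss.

2.99 dB

Convert to linear (a loss of L dB is a gain of −L dB): F_i = 10^(NF_i/10), G_i = 10^(G_i,dB/10)
  Stage 1: F_1 = 10^(1.41/10) = 1.384, G_1 = 10^(−1.41/10) = 0.7228
  Stage 2: F_2 = 10^(1.05/10) = 1.274, G_2 = 10^(11.4/10) = 13.80
  Stage 3: F_3 = 10^(5.17/10) = 3.289, G_3 = 10^(−3.54/10) = 0.4426
Friis cascade:
  F = 1.384 + (1.274 − 1)/0.7228 + (3.289 − 1)/9.977 = 1.991
NF = 10 log₁₀(1.991) = 2.99 dB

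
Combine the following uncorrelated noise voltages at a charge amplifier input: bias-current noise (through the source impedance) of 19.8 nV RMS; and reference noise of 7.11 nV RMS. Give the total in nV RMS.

Uncorrelated sources add in power (mean-square): V_tot = √(ΣV_i²)
V_tot = √[(1.98×10⁻⁸)² + (7.11×10⁻⁹)²] = 2.10×10⁻⁸ V = 21.0 nV

21.0 nV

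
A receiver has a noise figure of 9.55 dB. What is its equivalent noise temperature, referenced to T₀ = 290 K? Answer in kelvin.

2325 K

F = 10^(9.55/10) = 9.01571
T_e = (F − 1)·T₀ = (9.01571 − 1) × 290 = 2325 K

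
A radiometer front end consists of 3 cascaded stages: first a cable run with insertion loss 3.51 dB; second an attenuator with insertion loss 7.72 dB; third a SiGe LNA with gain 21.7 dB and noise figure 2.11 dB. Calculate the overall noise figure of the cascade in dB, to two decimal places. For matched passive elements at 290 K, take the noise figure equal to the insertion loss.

13.34 dB

Convert to linear (a loss of L dB is a gain of −L dB): F_i = 10^(NF_i/10), G_i = 10^(G_i,dB/10)
  Stage 1: F_1 = 10^(3.51/10) = 2.244, G_1 = 10^(−3.51/10) = 0.4457
  Stage 2: F_2 = 10^(7.72/10) = 5.916, G_2 = 10^(−7.72/10) = 0.1690
  Stage 3: F_3 = 10^(2.11/10) = 1.626, G_3 = 10^(21.7/10) = 147.9
Friis cascade:
  F = 2.244 + (5.916 − 1)/0.4457 + (1.626 − 1)/0.07534 = 21.58
NF = 10 log₁₀(21.58) = 13.34 dB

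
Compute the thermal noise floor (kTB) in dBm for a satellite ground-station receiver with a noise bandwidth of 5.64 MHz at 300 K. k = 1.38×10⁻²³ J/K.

P_n = kTB = 1.38×10⁻²³ × 300 × 5.64×10⁶ = 2.33×10⁻¹⁴ W
In dBm: 10 log₁₀(2.33×10⁻¹⁴ / 10⁻³) = −106.3 dBm

−106.3 dBm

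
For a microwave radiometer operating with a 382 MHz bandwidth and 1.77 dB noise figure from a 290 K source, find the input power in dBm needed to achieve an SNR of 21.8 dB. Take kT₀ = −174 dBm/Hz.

−64.6 dBm

Sensitivity = −174 + 10 log₁₀(B) + NF + SNR_min
= −174 + 85.82 + 1.77 + 21.8
= −64.61 dBm → −64.6 dBm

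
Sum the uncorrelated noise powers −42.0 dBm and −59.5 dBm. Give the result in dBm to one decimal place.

Convert to linear, add, convert back:
P₁ = 6.31×10⁻⁸ W, P₂ = 1.12×10⁻⁹ W
P_tot = 6.42×10⁻⁸ W → 10 log₁₀(P_tot / 10⁻³) = −41.9 dBm

−41.9 dBm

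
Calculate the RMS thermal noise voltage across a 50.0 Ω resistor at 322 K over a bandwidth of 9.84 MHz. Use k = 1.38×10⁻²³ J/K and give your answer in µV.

2.96 µV

V_n = √(4kTRB)
4kTRB = 4 × 1.38×10⁻²³ × 322 × 5.00×10¹ × 9.84×10⁶ = 8.75×10⁻¹² V²
V_n = √(8.75×10⁻¹²) = 2.96×10⁻⁶ V = 2.96 µV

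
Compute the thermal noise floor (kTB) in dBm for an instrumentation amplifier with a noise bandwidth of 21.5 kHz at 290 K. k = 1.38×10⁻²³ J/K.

−130.7 dBm

P_n = kTB = 1.38×10⁻²³ × 290 × 2.15×10⁴ = 8.60×10⁻¹⁷ W
In dBm: 10 log₁₀(8.60×10⁻¹⁷ / 10⁻³) = −130.7 dBm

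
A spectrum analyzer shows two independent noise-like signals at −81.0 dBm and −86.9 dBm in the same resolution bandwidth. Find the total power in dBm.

Convert to linear, add, convert back:
P₁ = 7.94×10⁻¹² W, P₂ = 2.04×10⁻¹² W
P_tot = 9.99×10⁻¹² W → 10 log₁₀(P_tot / 10⁻³) = −80.0 dBm

−80.0 dBm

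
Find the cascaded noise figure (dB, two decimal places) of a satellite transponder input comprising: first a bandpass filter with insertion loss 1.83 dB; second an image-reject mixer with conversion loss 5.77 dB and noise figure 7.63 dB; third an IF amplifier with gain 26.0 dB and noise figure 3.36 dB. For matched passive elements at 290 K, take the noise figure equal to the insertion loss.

Convert to linear (a loss of L dB is a gain of −L dB): F_i = 10^(NF_i/10), G_i = 10^(G_i,dB/10)
  Stage 1: F_1 = 10^(1.83/10) = 1.524, G_1 = 10^(−1.83/10) = 0.6561
  Stage 2: F_2 = 10^(7.63/10) = 5.794, G_2 = 10^(−5.77/10) = 0.2649
  Stage 3: F_3 = 10^(3.36/10) = 2.168, G_3 = 10^(26.0/10) = 398.1
Friis cascade:
  F = 1.524 + (5.794 − 1)/0.6561 + (2.168 − 1)/0.1738 = 15.55
NF = 10 log₁₀(15.55) = 11.92 dB

11.92 dB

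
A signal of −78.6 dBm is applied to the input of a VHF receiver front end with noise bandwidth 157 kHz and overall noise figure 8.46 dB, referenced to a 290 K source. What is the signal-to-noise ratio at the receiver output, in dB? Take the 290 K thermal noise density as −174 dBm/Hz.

35.0 dB

Noise floor: N = −174 + 10 log₁₀(B) + NF
10 log₁₀(1.57×10⁵) = 51.96 dB
N = −174 + 51.96 + 8.46 = −113.58 dBm
SNR = P_sig − N = −78.6 − (−113.58) = 34.98 dB → 35.0 dB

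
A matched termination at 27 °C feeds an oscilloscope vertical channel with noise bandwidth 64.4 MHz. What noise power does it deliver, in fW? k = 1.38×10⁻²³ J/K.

267 fW

T = 27 °C + 273.15 = 300.15 K
P_n = kTB = 1.38×10⁻²³ × 300.15 × 6.44×10⁷ = 2.67×10⁻¹³ W = 267 fW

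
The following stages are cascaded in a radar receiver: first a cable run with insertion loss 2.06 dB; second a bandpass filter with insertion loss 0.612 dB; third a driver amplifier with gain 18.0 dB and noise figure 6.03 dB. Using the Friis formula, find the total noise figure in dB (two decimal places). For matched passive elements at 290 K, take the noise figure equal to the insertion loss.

Convert to linear (a loss of L dB is a gain of −L dB): F_i = 10^(NF_i/10), G_i = 10^(G_i,dB/10)
  Stage 1: F_1 = 10^(2.06/10) = 1.607, G_1 = 10^(−2.06/10) = 0.6223
  Stage 2: F_2 = 10^(0.612/10) = 1.151, G_2 = 10^(−0.612/10) = 0.8686
  Stage 3: F_3 = 10^(6.03/10) = 4.009, G_3 = 10^(18.0/10) = 63.10
Friis cascade:
  F = 1.607 + (1.151 − 1)/0.6223 + (4.009 − 1)/0.5405 = 7.417
NF = 10 log₁₀(7.417) = 8.70 dB

8.70 dB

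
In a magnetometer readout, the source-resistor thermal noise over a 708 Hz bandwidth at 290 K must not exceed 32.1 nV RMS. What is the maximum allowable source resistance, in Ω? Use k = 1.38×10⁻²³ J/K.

Johnson–Nyquist: V_n = √(4kTRB) ⇒ R = V_n² / (4kTB)
4kTB = 4 × 1.38×10⁻²³ × 290 × 7.08×10² = 1.13×10⁻¹⁷
R = (3.21×10⁻⁸)² / 1.13×10⁻¹⁷ = 9.09×10¹ Ω = 90.9 Ω

90.9 Ω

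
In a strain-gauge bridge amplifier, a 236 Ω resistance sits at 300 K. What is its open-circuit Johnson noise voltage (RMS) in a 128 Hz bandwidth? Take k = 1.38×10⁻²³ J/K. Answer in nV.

V_n = √(4kTRB)
4kTRB = 4 × 1.38×10⁻²³ × 300 × 2.36×10² × 1.28×10² = 5.00×10⁻¹⁶ V²
V_n = √(5.00×10⁻¹⁶) = 2.24×10⁻⁸ V = 22.4 nV

22.4 nV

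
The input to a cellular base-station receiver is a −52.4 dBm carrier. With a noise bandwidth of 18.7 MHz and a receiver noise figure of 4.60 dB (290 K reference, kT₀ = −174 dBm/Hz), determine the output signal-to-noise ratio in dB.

Noise floor: N = −174 + 10 log₁₀(B) + NF
10 log₁₀(1.87×10⁷) = 72.72 dB
N = −174 + 72.72 + 4.60 = −96.68 dBm
SNR = P_sig − N = −52.4 − (−96.68) = 44.28 dB → 44.3 dB

44.3 dB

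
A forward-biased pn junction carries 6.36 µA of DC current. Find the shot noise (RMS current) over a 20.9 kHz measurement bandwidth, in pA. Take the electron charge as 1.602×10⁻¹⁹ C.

I_n = √(2qI·B)
2qI·B = 2 × 1.602×10⁻¹⁹ × 6.36×10⁻⁶ × 2.09×10⁴ = 4.26×10⁻²⁰ A²
I_n = √(4.26×10⁻²⁰) = 2.06×10⁻¹⁰ A = 206 pA

206 pA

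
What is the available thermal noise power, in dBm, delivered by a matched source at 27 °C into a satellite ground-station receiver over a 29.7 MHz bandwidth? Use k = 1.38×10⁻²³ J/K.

−99.1 dBm

T = 27 °C + 273.15 = 300.15 K
P_n = kTB = 1.38×10⁻²³ × 300.15 × 2.97×10⁷ = 1.23×10⁻¹³ W
In dBm: 10 log₁₀(1.23×10⁻¹³ / 10⁻³) = −99.1 dBm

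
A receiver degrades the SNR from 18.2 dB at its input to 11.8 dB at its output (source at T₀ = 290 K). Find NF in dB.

NF (dB) = SNR_in(dB) − SNR_out(dB) when the source is at T₀
NF = 18.2 − 11.8 = 6.4 dB

6.4 dB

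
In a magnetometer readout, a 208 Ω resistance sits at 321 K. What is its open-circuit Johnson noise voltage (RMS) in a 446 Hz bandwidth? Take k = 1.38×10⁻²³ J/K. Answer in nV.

V_n = √(4kTRB)
4kTRB = 4 × 1.38×10⁻²³ × 321 × 2.08×10² × 4.46×10² = 1.64×10⁻¹⁵ V²
V_n = √(1.64×10⁻¹⁵) = 4.05×10⁻⁸ V = 40.5 nV

40.5 nV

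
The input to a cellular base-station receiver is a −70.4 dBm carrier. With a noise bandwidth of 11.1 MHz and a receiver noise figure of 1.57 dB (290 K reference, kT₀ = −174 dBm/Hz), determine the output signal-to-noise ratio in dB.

31.6 dB

Noise floor: N = −174 + 10 log₁₀(B) + NF
10 log₁₀(1.11×10⁷) = 70.45 dB
N = −174 + 70.45 + 1.57 = −101.98 dBm
SNR = P_sig − N = −70.4 − (−101.98) = 31.58 dB → 31.6 dB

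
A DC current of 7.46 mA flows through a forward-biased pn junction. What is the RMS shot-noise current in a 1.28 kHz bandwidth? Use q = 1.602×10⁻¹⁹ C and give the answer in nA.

1.75 nA

I_n = √(2qI·B)
2qI·B = 2 × 1.602×10⁻¹⁹ × 7.46×10⁻³ × 1.28×10³ = 3.06×10⁻¹⁸ A²
I_n = √(3.06×10⁻¹⁸) = 1.75×10⁻⁹ A = 1.75 nA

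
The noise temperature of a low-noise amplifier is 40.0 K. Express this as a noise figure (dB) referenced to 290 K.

F = 1 + T_e/T₀ = 1 + 40.0/290 = 1.13793
NF = 10 log₁₀(1.13793) = 0.561 dB

0.561 dB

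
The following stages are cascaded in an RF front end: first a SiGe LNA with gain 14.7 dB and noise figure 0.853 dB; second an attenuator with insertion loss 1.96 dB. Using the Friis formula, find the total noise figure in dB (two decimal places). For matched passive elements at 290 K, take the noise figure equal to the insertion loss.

Convert to linear (a loss of L dB is a gain of −L dB): F_i = 10^(NF_i/10), G_i = 10^(G_i,dB/10)
  Stage 1: F_1 = 10^(0.853/10) = 1.217, G_1 = 10^(14.7/10) = 29.51
  Stage 2: F_2 = 10^(1.96/10) = 1.570, G_2 = 10^(−1.96/10) = 0.6368
Friis cascade:
  F = 1.217 + (1.570 − 1)/29.51 = 1.236
NF = 10 log₁₀(1.236) = 0.92 dB

0.92 dB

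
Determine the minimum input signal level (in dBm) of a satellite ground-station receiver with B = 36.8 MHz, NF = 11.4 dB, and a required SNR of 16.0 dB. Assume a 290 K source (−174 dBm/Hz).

−70.9 dBm

Sensitivity = −174 + 10 log₁₀(B) + NF + SNR_min
= −174 + 75.66 + 11.4 + 16.0
= −70.94 dBm → −70.9 dBm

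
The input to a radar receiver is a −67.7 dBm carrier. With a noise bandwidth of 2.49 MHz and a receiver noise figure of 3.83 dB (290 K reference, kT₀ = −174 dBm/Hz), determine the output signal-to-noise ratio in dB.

Noise floor: N = −174 + 10 log₁₀(B) + NF
10 log₁₀(2.49×10⁶) = 63.96 dB
N = −174 + 63.96 + 3.83 = −106.21 dBm
SNR = P_sig − N = −67.7 − (−106.21) = 38.51 dB → 38.5 dB

38.5 dB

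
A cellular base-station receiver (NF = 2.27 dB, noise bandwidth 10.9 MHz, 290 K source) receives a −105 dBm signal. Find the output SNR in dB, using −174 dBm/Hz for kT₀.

Noise floor: N = −174 + 10 log₁₀(B) + NF
10 log₁₀(1.09×10⁷) = 70.37 dB
N = −174 + 70.37 + 2.27 = −101.36 dBm
SNR = P_sig − N = −105 − (−101.36) = −3.64 dB → −3.6 dB

−3.6 dB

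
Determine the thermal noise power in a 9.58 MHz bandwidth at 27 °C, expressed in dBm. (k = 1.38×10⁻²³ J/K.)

T = 27 °C + 273.15 = 300.15 K
P_n = kTB = 1.38×10⁻²³ × 300.15 × 9.58×10⁶ = 3.97×10⁻¹⁴ W
In dBm: 10 log₁₀(3.97×10⁻¹⁴ / 10⁻³) = −104.0 dBm

−104.0 dBm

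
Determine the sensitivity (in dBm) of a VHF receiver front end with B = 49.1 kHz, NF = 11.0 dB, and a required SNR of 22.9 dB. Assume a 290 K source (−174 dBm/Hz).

−93.2 dBm

Sensitivity = −174 + 10 log₁₀(B) + NF + SNR_min
= −174 + 46.91 + 11.0 + 22.9
= −93.19 dBm → −93.2 dBm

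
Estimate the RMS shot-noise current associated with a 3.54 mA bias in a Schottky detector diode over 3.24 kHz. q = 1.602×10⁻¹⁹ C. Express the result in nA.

1.92 nA

I_n = √(2qI·B)
2qI·B = 2 × 1.602×10⁻¹⁹ × 3.54×10⁻³ × 3.24×10³ = 3.67×10⁻¹⁸ A²
I_n = √(3.67×10⁻¹⁸) = 1.92×10⁻⁹ A = 1.92 nA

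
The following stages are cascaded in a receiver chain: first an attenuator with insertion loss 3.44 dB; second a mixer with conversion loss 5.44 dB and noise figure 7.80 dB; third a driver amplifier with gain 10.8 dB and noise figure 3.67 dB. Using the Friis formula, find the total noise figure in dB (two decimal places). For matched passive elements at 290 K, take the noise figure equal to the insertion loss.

Convert to linear (a loss of L dB is a gain of −L dB): F_i = 10^(NF_i/10), G_i = 10^(G_i,dB/10)
  Stage 1: F_1 = 10^(3.44/10) = 2.208, G_1 = 10^(−3.44/10) = 0.4529
  Stage 2: F_2 = 10^(7.80/10) = 6.026, G_2 = 10^(−5.44/10) = 0.2858
  Stage 3: F_3 = 10^(3.67/10) = 2.328, G_3 = 10^(10.8/10) = 12.02
Friis cascade:
  F = 2.208 + (6.026 − 1)/0.4529 + (2.328 − 1)/0.1294 = 23.57
NF = 10 log₁₀(23.57) = 13.72 dB

13.72 dB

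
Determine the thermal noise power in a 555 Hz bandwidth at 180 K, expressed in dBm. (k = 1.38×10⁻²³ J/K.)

P_n = kTB = 1.38×10⁻²³ × 180 × 5.55×10² = 1.38×10⁻¹⁸ W
In dBm: 10 log₁₀(1.38×10⁻¹⁸ / 10⁻³) = −148.6 dBm

−148.6 dBm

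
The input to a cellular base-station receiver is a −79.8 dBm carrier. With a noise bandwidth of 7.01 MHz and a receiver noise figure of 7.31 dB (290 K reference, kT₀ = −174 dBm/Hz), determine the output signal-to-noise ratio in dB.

Noise floor: N = −174 + 10 log₁₀(B) + NF
10 log₁₀(7.01×10⁶) = 68.46 dB
N = −174 + 68.46 + 7.31 = −98.23 dBm
SNR = P_sig − N = −79.8 − (−98.23) = 18.43 dB → 18.4 dB

18.4 dB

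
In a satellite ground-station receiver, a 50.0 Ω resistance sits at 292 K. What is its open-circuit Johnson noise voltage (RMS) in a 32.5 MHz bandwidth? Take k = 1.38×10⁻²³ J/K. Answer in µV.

5.12 µV

V_n = √(4kTRB)
4kTRB = 4 × 1.38×10⁻²³ × 292 × 5.00×10¹ × 3.25×10⁷ = 2.62×10⁻¹¹ V²
V_n = √(2.62×10⁻¹¹) = 5.12×10⁻⁶ V = 5.12 µV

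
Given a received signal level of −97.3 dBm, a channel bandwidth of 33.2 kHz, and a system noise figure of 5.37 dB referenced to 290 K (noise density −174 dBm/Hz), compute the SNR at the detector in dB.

26.1 dB

Noise floor: N = −174 + 10 log₁₀(B) + NF
10 log₁₀(3.32×10⁴) = 45.21 dB
N = −174 + 45.21 + 5.37 = −123.42 dBm
SNR = P_sig − N = −97.3 − (−123.42) = 26.12 dB → 26.1 dB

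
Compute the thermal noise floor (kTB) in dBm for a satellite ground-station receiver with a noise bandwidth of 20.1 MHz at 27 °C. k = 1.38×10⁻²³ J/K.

T = 27 °C + 273.15 = 300.15 K
P_n = kTB = 1.38×10⁻²³ × 300.15 × 2.01×10⁷ = 8.33×10⁻¹⁴ W
In dBm: 10 log₁₀(8.33×10⁻¹⁴ / 10⁻³) = −100.8 dBm

−100.8 dBm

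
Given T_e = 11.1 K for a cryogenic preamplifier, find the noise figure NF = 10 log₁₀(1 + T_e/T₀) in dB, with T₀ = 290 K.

0.163 dB

F = 1 + T_e/T₀ = 1 + 11.1/290 = 1.03828
NF = 10 log₁₀(1.03828) = 0.163 dB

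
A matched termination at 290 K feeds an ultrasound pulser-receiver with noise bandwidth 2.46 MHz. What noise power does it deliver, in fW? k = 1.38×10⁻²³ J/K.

P_n = kTB = 1.38×10⁻²³ × 290 × 2.46×10⁶ = 9.84×10⁻¹⁵ W = 9.84 fW

9.84 fW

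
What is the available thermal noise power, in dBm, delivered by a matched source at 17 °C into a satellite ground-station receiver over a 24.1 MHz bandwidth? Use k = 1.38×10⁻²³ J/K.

T = 17 °C + 273.15 = 290.15 K
P_n = kTB = 1.38×10⁻²³ × 290.15 × 2.41×10⁷ = 9.65×10⁻¹⁴ W
In dBm: 10 log₁₀(9.65×10⁻¹⁴ / 10⁻³) = −100.2 dBm

−100.2 dBm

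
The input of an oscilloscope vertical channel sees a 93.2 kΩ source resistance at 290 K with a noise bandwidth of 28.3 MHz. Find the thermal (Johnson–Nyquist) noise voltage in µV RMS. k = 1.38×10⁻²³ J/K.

V_n = √(4kTRB)
4kTRB = 4 × 1.38×10⁻²³ × 290 × 9.32×10⁴ × 2.83×10⁷ = 4.22×10⁻⁸ V²
V_n = √(4.22×10⁻⁸) = 2.05×10⁻⁴ V = 205 µV

205 µV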